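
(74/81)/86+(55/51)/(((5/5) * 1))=64484/59211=1.09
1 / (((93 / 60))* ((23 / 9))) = 180 / 713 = 0.25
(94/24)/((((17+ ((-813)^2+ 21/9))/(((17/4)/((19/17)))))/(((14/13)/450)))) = 5593/103720734000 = 0.00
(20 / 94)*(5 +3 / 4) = 115 / 94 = 1.22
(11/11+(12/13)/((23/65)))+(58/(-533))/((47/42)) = 2023205/576173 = 3.51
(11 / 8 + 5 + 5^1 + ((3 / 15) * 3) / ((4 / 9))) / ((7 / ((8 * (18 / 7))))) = 9162 / 245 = 37.40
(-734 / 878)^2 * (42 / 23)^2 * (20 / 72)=65997610 / 101949409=0.65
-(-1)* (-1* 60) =-60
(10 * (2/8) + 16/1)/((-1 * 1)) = -37/2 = -18.50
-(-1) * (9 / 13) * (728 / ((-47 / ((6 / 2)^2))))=-4536 / 47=-96.51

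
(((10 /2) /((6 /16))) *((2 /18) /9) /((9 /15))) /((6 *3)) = 100 /6561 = 0.02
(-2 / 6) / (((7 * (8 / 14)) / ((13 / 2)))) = -13 / 24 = -0.54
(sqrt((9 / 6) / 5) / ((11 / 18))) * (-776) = -6984 * sqrt(30) / 55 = -695.51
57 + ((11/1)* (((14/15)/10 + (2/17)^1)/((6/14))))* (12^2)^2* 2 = 224634.66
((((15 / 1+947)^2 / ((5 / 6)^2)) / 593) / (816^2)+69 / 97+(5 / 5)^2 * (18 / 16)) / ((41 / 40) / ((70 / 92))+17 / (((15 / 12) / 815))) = 85631372869 / 515978492731068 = 0.00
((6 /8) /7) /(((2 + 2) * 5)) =3 /560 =0.01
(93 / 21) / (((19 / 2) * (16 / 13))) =403 / 1064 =0.38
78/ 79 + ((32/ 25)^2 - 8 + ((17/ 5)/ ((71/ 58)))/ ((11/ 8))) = -129347474/ 38561875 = -3.35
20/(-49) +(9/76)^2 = -111551/283024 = -0.39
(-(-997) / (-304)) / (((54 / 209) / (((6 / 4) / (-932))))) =10967 / 536832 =0.02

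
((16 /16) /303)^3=1 /27818127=0.00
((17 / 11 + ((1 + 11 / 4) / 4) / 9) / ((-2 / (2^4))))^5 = -501292001353351 / 1252332576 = -400286.64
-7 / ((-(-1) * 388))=-7 / 388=-0.02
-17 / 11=-1.55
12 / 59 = 0.20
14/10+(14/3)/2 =56/15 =3.73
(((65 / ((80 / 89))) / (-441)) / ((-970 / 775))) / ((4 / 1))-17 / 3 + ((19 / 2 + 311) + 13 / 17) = 29379782711 / 93082752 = 315.63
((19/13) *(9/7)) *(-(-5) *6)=5130/91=56.37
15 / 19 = 0.79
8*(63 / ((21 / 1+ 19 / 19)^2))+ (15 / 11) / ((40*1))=1041 / 968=1.08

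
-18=-18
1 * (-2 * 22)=-44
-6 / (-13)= 6 / 13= 0.46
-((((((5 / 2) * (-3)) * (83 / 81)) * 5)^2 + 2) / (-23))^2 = -18588661462849 / 4498116624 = -4132.54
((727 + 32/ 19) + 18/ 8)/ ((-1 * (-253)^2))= -55551/ 4864684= -0.01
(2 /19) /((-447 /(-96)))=64 /2831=0.02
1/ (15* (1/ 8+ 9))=8/ 1095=0.01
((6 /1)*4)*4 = 96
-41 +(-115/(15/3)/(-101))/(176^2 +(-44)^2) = -136288569/3324112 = -41.00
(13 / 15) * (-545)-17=-1468 / 3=-489.33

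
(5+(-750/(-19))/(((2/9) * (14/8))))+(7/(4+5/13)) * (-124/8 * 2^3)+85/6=-61681/798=-77.29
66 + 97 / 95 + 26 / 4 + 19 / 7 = 101393 / 1330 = 76.24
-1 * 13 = -13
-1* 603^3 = -219256227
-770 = -770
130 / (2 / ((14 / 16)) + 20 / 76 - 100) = -1330 / 997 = -1.33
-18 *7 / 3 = -42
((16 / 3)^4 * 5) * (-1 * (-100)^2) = -3276800000 / 81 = -40454320.99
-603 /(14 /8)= -2412 /7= -344.57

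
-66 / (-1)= 66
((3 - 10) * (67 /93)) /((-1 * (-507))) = -469 /47151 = -0.01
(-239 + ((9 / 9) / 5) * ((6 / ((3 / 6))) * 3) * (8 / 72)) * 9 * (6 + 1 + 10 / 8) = -353727 / 20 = -17686.35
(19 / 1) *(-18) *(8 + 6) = -4788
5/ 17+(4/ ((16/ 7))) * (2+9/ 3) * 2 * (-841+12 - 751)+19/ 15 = -27648.44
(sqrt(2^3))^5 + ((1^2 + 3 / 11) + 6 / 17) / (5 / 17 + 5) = 152 / 495 + 128* sqrt(2) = 181.33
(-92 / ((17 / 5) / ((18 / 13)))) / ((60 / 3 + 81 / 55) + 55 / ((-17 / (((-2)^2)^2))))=50600 / 40911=1.24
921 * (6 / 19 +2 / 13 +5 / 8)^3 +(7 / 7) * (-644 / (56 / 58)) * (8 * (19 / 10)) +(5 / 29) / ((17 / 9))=-169841580746857901 / 19018564963840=-8930.30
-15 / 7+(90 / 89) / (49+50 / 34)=-189120 / 89089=-2.12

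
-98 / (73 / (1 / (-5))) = 98 / 365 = 0.27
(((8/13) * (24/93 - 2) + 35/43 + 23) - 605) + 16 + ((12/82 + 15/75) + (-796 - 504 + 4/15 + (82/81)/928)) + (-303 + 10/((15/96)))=-281001726827851/133515092880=-2104.64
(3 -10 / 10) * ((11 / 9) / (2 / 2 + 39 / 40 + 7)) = 880 / 3231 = 0.27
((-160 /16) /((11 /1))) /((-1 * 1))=10 /11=0.91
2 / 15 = 0.13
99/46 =2.15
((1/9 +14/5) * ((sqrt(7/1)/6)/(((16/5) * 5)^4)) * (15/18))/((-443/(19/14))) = -2489 * sqrt(7)/131691184128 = -0.00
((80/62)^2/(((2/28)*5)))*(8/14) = 2560/961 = 2.66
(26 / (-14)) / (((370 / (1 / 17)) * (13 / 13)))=-13 / 44030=-0.00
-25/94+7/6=127/141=0.90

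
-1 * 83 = -83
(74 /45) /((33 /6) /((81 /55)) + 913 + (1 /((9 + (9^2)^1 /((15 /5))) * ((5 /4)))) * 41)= 36 /20089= 0.00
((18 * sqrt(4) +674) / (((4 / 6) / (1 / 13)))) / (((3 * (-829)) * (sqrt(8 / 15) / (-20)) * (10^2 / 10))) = 355 * sqrt(30) / 21554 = 0.09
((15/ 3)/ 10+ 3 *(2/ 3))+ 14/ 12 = 11/ 3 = 3.67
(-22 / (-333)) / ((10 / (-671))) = -7381 / 1665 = -4.43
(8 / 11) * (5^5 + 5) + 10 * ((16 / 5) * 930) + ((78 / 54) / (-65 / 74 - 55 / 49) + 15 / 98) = 2254935842911 / 70388010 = 32035.79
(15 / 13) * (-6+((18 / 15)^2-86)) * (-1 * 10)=13584 / 13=1044.92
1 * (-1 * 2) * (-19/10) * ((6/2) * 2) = 114/5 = 22.80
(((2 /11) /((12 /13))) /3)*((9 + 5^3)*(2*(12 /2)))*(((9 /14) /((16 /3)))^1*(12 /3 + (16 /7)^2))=885807 /7546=117.39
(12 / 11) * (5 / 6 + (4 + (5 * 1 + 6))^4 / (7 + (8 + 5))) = 30385 / 11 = 2762.27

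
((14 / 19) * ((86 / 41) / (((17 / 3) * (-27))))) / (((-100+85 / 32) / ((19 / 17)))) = 0.00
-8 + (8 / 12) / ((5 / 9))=-34 / 5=-6.80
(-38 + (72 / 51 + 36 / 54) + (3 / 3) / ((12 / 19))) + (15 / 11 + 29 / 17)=-23389 / 748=-31.27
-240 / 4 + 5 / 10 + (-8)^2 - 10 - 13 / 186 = -518 / 93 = -5.57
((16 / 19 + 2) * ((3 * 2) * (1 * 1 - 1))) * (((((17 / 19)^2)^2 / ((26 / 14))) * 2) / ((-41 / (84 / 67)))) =0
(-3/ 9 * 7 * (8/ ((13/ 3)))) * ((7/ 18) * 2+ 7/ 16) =-1225/ 234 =-5.24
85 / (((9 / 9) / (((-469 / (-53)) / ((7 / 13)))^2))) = 64484485 / 2809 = 22956.38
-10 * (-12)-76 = 44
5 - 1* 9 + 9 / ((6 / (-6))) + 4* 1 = -9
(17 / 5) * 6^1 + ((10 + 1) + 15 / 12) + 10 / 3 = 2159 / 60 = 35.98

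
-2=-2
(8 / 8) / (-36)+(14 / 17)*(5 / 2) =1243 / 612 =2.03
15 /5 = 3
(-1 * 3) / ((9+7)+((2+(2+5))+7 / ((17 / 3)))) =-51 / 446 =-0.11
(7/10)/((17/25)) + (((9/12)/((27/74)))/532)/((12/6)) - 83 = -26687683/325584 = -81.97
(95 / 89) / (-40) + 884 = 883.97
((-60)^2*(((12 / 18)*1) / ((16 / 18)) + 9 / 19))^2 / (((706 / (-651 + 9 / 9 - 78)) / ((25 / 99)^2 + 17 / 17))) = -21287159.97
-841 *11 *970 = -8973470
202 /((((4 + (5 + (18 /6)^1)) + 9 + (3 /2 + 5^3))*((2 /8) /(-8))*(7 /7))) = -12928 /295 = -43.82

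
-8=-8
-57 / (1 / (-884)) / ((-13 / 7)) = -27132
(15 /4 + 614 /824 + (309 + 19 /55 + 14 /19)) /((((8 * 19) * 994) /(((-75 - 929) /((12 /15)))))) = -8498745293 /3252471376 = -2.61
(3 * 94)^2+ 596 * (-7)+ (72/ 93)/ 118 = 75352.01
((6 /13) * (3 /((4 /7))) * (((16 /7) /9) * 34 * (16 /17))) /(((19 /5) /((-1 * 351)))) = -34560 /19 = -1818.95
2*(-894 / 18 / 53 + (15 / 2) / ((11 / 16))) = 34882 / 1749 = 19.94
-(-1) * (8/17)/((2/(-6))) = -24/17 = -1.41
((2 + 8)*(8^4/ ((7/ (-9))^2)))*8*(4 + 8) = 318504960/ 49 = 6500101.22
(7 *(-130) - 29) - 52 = -991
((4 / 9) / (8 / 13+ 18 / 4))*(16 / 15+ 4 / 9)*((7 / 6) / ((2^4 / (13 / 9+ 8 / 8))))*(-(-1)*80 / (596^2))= 4862 / 922518153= 0.00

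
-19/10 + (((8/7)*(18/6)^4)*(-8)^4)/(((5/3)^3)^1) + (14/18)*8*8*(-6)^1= 428403721/5250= 81600.71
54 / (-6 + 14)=27 / 4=6.75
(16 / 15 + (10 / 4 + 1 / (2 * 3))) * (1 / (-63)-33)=-3328 / 27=-123.26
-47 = -47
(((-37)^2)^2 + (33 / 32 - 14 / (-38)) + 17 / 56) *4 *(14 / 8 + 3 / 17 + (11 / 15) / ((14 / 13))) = 582342422231 / 29792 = 19546939.52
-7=-7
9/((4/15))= 33.75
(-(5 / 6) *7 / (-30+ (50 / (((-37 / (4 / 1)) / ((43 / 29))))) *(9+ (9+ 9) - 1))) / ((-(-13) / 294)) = 368039 / 665054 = 0.55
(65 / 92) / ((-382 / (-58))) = 1885 / 17572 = 0.11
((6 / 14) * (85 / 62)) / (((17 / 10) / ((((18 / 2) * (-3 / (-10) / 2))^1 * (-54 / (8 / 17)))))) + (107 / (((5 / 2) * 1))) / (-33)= -31415683 / 572880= -54.84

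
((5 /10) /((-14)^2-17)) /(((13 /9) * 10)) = 9 /46540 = 0.00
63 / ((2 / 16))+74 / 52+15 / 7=92377 / 182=507.57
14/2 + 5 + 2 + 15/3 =19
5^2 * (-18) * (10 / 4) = -1125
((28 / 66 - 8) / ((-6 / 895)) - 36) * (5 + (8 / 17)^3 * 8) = 3104301571 / 486387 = 6382.37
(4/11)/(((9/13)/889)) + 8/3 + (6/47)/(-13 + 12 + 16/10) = 469.83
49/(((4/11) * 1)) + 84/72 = 1631/12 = 135.92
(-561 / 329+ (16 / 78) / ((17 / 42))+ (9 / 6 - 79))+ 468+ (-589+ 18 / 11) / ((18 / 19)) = -1660574647 / 7198191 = -230.69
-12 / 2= -6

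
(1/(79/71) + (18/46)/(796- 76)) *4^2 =130719/9085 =14.39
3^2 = 9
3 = 3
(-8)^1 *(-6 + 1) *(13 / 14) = 260 / 7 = 37.14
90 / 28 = 45 / 14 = 3.21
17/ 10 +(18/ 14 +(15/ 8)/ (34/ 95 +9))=113297/ 35560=3.19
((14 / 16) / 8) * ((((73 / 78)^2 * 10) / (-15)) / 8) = -37303 / 4672512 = -0.01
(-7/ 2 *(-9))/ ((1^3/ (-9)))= -567/ 2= -283.50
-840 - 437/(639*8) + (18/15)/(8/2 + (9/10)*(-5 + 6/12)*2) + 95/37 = -6497140777/7754904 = -837.81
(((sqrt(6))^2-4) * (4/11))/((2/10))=40/11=3.64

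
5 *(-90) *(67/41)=-30150/41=-735.37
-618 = -618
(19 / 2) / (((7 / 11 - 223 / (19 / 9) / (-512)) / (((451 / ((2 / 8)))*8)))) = 14671224832 / 90173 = 162700.86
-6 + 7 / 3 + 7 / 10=-2.97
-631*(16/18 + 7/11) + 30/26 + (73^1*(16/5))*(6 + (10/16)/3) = 3146626/6435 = 488.99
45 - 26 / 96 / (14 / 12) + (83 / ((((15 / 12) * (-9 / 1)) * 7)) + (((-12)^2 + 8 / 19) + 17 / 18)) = 431101 / 2280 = 189.08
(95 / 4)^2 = 9025 / 16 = 564.06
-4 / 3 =-1.33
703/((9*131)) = 703/1179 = 0.60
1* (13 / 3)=13 / 3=4.33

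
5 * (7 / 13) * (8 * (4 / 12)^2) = 2.39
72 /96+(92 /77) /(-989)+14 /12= 1.92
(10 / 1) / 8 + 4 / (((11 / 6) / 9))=919 / 44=20.89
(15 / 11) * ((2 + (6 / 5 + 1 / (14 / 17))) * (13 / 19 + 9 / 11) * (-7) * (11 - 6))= -727695 / 2299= -316.53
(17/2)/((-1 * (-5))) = 17/10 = 1.70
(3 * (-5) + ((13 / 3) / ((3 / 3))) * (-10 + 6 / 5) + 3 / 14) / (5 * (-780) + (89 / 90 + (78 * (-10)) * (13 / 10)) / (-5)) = 0.01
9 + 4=13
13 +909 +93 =1015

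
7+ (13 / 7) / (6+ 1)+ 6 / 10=1927 / 245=7.87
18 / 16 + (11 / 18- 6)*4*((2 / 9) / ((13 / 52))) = -11687 / 648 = -18.04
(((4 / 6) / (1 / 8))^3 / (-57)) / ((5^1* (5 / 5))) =-4096 / 7695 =-0.53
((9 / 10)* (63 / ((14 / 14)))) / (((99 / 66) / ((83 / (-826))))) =-2241 / 590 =-3.80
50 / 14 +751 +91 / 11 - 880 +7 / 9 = -80650 / 693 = -116.38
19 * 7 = 133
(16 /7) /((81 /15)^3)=2000 /137781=0.01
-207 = -207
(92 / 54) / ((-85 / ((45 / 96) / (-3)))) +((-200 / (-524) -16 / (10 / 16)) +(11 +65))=244291193 / 4810320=50.78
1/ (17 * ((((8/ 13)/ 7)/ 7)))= 637/ 136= 4.68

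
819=819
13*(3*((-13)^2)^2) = 1113879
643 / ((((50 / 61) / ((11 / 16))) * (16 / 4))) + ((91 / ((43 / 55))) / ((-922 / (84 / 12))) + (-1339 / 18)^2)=29121085968739 / 5138121600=5667.65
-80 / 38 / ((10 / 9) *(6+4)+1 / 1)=-360 / 2071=-0.17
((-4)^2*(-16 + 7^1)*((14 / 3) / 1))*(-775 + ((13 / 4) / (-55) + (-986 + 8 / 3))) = 64990184 / 55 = 1181639.71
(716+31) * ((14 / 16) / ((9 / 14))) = 4067 / 4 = 1016.75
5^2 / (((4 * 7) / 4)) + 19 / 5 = 258 / 35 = 7.37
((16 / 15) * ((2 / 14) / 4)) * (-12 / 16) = -1 / 35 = -0.03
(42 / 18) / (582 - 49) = 7 / 1599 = 0.00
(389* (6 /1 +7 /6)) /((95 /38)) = 1115.13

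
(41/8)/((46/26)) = 533/184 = 2.90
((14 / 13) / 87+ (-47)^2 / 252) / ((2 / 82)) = 34192729 / 95004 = 359.91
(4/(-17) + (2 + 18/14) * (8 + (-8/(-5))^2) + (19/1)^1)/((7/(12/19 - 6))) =-50226/1225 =-41.00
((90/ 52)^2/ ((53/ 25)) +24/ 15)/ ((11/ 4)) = 539749/ 492635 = 1.10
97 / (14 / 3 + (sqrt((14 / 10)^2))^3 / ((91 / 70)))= 94575 / 6608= 14.31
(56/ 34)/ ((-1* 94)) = -14/ 799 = -0.02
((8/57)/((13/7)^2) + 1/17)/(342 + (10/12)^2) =195564/673439819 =0.00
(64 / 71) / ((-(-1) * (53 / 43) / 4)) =11008 / 3763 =2.93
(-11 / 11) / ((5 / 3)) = -3 / 5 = -0.60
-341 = -341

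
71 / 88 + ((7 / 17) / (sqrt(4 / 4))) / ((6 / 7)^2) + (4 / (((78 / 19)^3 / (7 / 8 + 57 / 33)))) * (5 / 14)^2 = 1.39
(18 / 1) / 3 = 6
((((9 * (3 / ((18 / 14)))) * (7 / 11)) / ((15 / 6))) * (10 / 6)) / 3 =98 / 33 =2.97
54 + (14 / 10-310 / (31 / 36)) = -304.60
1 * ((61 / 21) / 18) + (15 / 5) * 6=6865 / 378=18.16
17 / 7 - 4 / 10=71 / 35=2.03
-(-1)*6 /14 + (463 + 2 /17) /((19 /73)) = 4024072 /2261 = 1779.78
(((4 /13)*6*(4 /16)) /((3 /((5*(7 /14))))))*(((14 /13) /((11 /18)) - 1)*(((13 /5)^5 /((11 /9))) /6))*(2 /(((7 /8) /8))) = 45978816 /529375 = 86.85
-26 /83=-0.31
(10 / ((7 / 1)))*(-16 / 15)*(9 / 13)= -1.05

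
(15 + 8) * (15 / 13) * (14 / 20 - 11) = -7107 / 26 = -273.35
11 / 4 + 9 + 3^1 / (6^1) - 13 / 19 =879 / 76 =11.57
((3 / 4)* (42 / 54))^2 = 49 / 144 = 0.34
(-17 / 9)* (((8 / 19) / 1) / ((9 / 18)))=-272 / 171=-1.59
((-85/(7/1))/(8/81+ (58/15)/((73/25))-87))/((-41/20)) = -10052100/145226879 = -0.07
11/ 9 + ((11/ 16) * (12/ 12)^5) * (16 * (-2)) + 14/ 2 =-124/ 9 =-13.78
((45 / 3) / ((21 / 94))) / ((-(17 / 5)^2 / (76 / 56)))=-111625 / 14161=-7.88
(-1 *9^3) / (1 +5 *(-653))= 243 / 1088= 0.22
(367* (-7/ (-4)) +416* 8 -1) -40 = 15717/ 4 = 3929.25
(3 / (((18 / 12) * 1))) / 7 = 2 / 7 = 0.29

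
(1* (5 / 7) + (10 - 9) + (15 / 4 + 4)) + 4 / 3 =907 / 84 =10.80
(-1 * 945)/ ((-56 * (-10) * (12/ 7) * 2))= -63/ 128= -0.49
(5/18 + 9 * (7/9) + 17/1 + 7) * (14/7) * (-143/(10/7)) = -563563/90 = -6261.81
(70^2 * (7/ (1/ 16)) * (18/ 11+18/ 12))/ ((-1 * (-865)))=3786720/ 1903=1989.87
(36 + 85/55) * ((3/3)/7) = 59/11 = 5.36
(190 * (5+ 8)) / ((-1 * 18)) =-1235 / 9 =-137.22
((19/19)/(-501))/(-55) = 1/27555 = 0.00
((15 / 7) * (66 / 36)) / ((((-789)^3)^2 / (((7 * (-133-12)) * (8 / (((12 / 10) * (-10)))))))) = 7975 / 723741163026980283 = 0.00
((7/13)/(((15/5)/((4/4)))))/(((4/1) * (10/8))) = 7/195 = 0.04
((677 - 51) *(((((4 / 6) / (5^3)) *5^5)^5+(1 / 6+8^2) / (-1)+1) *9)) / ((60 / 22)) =2151769303343 / 810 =2656505312.77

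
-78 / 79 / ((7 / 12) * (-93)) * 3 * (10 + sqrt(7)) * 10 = 9360 * sqrt(7) / 17143 + 93600 / 17143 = 6.90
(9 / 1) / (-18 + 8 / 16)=-18 / 35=-0.51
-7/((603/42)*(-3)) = 98/603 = 0.16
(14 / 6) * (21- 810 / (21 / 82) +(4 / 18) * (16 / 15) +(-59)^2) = 320714 / 405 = 791.89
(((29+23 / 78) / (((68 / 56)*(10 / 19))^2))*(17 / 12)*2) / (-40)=-5.08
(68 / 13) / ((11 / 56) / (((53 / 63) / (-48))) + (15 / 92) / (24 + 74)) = -32493664 / 69611217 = -0.47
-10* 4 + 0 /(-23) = -40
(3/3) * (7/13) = 7/13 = 0.54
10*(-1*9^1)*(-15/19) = 1350/19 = 71.05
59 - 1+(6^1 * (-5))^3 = -26942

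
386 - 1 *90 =296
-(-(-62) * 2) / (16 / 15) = -465 / 4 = -116.25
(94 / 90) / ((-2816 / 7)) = -329 / 126720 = -0.00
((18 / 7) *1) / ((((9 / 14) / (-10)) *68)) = -10 / 17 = -0.59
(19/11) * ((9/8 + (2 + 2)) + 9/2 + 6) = 2375/88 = 26.99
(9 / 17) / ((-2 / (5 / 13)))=-0.10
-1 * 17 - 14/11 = -201/11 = -18.27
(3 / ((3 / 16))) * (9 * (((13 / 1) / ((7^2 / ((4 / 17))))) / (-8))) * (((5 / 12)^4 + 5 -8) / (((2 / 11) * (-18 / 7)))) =-8806369 / 1233792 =-7.14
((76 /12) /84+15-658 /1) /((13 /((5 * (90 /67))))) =-4050425 /12194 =-332.17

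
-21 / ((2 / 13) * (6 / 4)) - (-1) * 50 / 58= -90.14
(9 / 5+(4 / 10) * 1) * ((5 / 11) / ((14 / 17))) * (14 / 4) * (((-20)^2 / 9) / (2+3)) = 340 / 9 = 37.78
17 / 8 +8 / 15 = 319 / 120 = 2.66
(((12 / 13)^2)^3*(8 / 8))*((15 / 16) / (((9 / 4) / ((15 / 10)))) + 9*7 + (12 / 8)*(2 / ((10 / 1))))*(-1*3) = -2863185408 / 24134045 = -118.64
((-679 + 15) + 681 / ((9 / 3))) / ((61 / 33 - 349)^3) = 15704469 / 1503484706816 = 0.00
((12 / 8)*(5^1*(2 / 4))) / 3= 1.25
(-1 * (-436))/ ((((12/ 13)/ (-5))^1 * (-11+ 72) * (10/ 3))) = -1417/ 122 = -11.61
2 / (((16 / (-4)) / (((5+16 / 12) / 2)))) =-19 / 12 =-1.58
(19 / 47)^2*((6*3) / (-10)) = -3249 / 11045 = -0.29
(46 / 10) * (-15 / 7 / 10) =-69 / 70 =-0.99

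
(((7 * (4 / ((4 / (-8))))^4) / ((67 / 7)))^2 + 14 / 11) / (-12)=-221551557311 / 296274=-747792.78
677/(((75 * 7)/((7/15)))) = 677/1125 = 0.60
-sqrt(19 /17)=-sqrt(323) /17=-1.06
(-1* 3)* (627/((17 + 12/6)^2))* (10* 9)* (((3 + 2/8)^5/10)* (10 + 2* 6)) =-3639042693/9728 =-374079.22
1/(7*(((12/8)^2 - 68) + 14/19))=-76/34587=-0.00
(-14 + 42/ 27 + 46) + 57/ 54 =623/ 18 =34.61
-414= -414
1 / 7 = 0.14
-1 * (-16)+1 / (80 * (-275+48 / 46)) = 8065257 / 504080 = 16.00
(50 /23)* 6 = 300 /23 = 13.04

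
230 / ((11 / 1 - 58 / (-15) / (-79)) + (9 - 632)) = -136275 / 362639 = -0.38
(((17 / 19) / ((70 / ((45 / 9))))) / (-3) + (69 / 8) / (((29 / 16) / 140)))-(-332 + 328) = 15509435 / 23142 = 670.19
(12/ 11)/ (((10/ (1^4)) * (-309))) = -2/ 5665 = -0.00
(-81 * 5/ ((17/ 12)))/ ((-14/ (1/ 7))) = 2.92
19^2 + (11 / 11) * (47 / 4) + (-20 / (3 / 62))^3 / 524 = -134390.04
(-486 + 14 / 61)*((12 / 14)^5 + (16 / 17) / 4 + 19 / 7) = -28889510976 / 17428859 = -1657.57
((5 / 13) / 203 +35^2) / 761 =3232780 / 2008279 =1.61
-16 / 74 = -0.22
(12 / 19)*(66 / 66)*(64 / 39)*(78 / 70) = 768 / 665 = 1.15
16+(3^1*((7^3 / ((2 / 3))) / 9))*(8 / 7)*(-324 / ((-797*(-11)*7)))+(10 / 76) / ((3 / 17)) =15701995 / 999438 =15.71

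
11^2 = 121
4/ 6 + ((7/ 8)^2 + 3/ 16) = 311/ 192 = 1.62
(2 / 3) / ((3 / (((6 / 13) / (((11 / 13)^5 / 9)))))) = 342732 / 161051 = 2.13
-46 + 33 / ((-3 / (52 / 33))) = -190 / 3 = -63.33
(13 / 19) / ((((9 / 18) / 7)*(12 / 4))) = 3.19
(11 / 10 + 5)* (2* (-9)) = -549 / 5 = -109.80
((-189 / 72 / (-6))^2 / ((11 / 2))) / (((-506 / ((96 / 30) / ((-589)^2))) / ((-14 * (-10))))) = -343 / 3861924572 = -0.00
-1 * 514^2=-264196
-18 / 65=-0.28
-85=-85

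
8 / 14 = 4 / 7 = 0.57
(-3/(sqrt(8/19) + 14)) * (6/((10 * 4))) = -1197/37160 + 9 * sqrt(38)/37160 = -0.03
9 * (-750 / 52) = -3375 / 26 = -129.81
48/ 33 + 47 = 533/ 11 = 48.45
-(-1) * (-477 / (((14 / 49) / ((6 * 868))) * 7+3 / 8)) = -2484216 / 1955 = -1270.70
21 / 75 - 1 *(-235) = 5882 / 25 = 235.28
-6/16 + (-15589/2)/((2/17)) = -530029/8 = -66253.62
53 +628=681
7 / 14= 1 / 2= 0.50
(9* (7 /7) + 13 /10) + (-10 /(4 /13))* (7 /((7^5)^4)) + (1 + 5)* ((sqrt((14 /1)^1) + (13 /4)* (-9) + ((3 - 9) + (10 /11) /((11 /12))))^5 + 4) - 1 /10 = -240007852607569483369054191084045201709 /756884440077613605409000814080 + 1160875857369908703* sqrt(14) /27437936768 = -158793377.50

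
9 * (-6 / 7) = -54 / 7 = -7.71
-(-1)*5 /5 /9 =1 /9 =0.11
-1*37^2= -1369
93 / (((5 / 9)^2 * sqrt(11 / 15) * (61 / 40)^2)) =482112 * sqrt(165) / 40931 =151.30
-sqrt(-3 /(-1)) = -sqrt(3) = -1.73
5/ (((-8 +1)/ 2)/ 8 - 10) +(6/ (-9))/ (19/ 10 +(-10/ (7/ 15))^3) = -8097290300/ 16905484983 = -0.48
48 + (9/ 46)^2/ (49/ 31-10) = 2945193/ 61364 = 48.00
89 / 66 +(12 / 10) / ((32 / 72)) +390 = 65018 / 165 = 394.05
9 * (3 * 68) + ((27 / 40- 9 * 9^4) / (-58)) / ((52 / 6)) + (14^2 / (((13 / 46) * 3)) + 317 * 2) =510062837 / 180960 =2818.65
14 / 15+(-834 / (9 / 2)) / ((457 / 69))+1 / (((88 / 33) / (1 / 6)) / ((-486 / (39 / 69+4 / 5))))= -424453007 / 8609880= -49.30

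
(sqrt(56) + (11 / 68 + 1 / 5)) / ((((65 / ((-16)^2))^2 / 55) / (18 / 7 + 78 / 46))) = 15229108224 / 11563825 + 990511104 * sqrt(14) / 136045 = 28559.07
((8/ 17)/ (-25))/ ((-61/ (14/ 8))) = 14/ 25925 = 0.00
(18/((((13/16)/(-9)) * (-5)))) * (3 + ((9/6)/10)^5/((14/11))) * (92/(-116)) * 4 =-250392179799/659750000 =-379.53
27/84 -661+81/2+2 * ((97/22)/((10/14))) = -936063/1540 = -607.83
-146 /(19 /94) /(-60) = 3431 /285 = 12.04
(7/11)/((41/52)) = 364/451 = 0.81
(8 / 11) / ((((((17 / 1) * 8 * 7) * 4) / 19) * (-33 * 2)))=-0.00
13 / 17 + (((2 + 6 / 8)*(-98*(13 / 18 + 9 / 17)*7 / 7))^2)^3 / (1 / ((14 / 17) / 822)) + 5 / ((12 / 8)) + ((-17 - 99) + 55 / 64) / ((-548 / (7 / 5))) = 2708901909221266564683774740822987 / 1835562938962184663040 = 1475788082076.26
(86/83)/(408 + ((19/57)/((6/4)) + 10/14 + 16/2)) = 5418/2180161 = 0.00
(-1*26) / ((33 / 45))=-390 / 11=-35.45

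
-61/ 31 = -1.97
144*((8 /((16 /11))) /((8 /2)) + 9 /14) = 2034 /7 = 290.57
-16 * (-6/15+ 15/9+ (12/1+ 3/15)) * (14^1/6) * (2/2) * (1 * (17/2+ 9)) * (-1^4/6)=39592/27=1466.37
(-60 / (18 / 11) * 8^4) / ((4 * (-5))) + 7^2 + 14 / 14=22678 / 3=7559.33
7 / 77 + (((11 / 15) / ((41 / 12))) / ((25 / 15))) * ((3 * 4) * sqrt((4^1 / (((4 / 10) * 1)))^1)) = 1 / 11 + 1584 * sqrt(10) / 1025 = 4.98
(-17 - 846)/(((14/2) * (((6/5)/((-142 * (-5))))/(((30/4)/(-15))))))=1531825/42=36472.02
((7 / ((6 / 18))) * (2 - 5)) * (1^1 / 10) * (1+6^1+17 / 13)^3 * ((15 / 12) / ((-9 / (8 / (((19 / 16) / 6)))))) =846526464 / 41743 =20279.48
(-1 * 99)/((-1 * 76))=99/76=1.30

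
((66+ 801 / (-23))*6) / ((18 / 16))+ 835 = 23029 / 23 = 1001.26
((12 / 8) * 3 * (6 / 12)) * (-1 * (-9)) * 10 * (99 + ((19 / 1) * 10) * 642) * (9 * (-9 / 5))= -800960319 / 2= -400480159.50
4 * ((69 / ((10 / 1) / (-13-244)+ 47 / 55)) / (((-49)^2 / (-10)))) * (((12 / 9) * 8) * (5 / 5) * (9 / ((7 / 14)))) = -832268800 / 3075681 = -270.60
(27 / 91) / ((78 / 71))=639 / 2366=0.27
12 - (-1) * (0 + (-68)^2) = 4636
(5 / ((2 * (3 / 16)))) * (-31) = -413.33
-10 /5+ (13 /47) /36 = -3371 /1692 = -1.99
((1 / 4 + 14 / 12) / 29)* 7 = 119 / 348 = 0.34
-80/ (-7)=80/ 7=11.43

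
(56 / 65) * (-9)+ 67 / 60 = -5177 / 780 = -6.64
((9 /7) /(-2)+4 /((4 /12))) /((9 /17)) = 901 /42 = 21.45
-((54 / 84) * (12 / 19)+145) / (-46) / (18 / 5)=96695 / 110124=0.88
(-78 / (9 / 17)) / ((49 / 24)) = -3536 / 49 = -72.16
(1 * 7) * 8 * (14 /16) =49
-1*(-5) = 5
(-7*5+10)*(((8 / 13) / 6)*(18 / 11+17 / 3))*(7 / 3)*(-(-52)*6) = -1349600 / 99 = -13632.32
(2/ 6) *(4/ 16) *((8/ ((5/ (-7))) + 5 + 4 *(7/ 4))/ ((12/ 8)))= 2/ 45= 0.04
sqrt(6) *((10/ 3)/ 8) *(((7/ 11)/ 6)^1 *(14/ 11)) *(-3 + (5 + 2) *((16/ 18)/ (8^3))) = -421645 *sqrt(6)/ 2509056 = -0.41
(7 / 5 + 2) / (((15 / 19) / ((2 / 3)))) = 646 / 225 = 2.87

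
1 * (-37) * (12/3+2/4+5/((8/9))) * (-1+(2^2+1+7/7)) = -14985/8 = -1873.12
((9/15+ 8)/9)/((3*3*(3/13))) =559/1215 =0.46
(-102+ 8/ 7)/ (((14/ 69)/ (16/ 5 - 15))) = 1437063/ 245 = 5865.56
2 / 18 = 1 / 9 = 0.11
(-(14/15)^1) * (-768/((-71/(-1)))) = 3584/355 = 10.10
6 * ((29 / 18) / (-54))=-29 / 162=-0.18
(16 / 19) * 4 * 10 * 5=3200 / 19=168.42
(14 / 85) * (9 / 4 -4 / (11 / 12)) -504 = -943131 / 1870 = -504.35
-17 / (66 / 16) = -136 / 33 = -4.12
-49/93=-0.53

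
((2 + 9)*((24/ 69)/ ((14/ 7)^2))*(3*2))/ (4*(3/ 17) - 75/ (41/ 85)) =-30668/ 827103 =-0.04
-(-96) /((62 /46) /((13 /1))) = 925.94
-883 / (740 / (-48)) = 10596 / 185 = 57.28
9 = 9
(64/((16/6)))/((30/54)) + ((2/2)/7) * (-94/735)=44434/1029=43.18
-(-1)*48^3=110592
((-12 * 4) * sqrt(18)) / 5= -144 * sqrt(2) / 5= -40.73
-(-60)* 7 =420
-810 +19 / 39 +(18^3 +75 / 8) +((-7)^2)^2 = 2319053 / 312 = 7432.86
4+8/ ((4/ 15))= 34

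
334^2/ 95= 111556/ 95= 1174.27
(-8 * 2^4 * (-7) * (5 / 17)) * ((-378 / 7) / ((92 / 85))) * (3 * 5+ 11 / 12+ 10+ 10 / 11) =-89233200 / 253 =-352700.40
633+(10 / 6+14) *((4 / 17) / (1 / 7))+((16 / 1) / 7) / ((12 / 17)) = 78783 / 119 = 662.04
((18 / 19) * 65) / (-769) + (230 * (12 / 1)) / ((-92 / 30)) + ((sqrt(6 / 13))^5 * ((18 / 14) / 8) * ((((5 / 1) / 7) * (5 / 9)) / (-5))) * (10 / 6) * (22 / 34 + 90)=-13151070 / 14611 -115575 * sqrt(78) / 3660202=-900.36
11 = 11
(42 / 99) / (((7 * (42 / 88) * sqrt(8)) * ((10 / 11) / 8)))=88 * sqrt(2) / 315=0.40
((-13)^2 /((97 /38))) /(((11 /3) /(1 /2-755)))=-14536197 /1067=-13623.43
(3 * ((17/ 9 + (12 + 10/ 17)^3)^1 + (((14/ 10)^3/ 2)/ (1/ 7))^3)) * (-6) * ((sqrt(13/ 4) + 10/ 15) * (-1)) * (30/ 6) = 1991498586791617/ 11514843750 + 1991498586791617 * sqrt(13)/ 15353125000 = 640637.12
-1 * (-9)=9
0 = 0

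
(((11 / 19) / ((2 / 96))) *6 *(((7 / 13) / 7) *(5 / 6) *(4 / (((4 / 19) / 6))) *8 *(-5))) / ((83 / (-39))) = 1900800 / 83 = 22901.20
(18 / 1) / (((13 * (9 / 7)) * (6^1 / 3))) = 7 / 13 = 0.54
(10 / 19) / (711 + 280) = 10 / 18829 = 0.00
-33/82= -0.40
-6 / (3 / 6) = -12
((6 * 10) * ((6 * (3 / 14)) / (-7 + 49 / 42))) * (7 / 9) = -72 / 7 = -10.29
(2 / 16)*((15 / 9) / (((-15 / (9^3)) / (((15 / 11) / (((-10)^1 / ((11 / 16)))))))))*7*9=15309 / 256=59.80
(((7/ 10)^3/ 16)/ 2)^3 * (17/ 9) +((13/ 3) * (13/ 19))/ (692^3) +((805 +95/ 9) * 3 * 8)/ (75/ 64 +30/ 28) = 5653464211433028616166904793/ 647944641675264000000000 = 8725.23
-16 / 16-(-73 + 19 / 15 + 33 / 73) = 76958 / 1095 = 70.28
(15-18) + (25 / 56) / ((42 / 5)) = -6931 / 2352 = -2.95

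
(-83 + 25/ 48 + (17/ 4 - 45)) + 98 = -1211/ 48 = -25.23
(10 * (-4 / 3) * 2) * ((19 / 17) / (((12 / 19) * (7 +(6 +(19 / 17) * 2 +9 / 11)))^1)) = -2090 / 711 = -2.94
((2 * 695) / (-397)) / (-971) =1390 / 385487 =0.00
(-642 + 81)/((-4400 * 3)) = 17/400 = 0.04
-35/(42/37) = -185/6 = -30.83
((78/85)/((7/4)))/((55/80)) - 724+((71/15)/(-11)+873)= 2932142/19635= 149.33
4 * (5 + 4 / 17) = 356 / 17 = 20.94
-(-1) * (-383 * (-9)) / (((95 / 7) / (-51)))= -12953.46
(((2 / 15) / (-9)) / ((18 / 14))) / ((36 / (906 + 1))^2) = -5758543 / 787320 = -7.31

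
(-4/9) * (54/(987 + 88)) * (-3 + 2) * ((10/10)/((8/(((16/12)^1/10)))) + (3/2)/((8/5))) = 229/10750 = 0.02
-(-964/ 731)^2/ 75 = -929296/ 40077075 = -0.02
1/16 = 0.06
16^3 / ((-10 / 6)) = -12288 / 5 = -2457.60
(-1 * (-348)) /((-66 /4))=-232 /11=-21.09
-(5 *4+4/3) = -64/3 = -21.33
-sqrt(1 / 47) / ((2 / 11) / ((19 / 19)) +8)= -0.02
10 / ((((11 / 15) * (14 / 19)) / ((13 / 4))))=18525 / 308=60.15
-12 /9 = -4 /3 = -1.33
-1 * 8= -8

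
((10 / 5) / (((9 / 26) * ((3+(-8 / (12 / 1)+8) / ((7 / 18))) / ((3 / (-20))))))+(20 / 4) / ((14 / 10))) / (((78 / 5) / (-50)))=-1418450 / 125307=-11.32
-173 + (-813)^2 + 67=660863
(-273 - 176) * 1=-449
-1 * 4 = -4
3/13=0.23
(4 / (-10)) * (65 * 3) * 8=-624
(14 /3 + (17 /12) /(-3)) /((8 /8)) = 151 /36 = 4.19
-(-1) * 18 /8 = 9 /4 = 2.25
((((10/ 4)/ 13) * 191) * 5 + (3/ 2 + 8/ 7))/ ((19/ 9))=152577/ 1729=88.25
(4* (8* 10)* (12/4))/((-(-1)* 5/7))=1344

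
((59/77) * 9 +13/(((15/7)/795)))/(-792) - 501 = -15462443/30492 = -507.10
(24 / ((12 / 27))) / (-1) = -54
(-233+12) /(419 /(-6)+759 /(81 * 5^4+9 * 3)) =3731364 /1178813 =3.17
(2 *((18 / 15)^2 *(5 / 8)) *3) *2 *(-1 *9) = -486 / 5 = -97.20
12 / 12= 1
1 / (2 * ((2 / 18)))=9 / 2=4.50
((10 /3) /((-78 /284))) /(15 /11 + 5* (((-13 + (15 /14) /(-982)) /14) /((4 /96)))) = 37580158 /340833285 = 0.11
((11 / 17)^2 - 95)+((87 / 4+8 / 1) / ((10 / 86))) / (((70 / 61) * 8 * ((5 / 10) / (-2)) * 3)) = -45687599 / 346800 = -131.74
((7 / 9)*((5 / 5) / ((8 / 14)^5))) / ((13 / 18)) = 117649 / 6656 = 17.68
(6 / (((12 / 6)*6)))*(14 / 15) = 7 / 15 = 0.47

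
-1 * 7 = -7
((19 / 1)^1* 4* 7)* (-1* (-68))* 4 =144704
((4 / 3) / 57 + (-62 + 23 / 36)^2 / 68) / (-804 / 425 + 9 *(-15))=-0.40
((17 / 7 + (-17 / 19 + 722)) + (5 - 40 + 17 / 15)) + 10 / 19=1376936 / 1995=690.19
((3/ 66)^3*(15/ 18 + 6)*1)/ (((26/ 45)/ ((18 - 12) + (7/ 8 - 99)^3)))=-297496135095/ 283492352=-1049.40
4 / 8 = 1 / 2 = 0.50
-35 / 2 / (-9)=1.94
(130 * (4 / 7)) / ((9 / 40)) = 20800 / 63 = 330.16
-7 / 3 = -2.33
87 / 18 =29 / 6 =4.83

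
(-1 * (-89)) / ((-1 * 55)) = -1.62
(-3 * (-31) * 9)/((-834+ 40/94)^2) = 1848933/1534915684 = 0.00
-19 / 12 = -1.58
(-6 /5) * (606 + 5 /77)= -280002 /385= -727.28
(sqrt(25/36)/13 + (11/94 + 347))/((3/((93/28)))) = 19727873/51324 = 384.38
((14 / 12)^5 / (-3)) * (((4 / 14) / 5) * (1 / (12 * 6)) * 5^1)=-2401 / 839808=-0.00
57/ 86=0.66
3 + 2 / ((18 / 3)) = 3.33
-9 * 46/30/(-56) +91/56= 131/70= 1.87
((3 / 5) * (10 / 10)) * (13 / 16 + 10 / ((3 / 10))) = 20.49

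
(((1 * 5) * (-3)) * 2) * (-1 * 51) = 1530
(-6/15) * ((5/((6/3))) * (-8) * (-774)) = -6192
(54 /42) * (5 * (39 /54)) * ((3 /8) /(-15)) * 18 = -117 /56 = -2.09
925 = 925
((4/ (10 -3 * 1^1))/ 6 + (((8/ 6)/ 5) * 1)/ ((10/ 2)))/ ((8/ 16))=52/ 175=0.30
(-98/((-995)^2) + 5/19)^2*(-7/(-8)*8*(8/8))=171397147020183/353833969725625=0.48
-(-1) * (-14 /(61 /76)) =-1064 /61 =-17.44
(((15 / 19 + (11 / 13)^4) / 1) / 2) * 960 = 339165120 / 542659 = 625.01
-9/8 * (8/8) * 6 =-27/4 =-6.75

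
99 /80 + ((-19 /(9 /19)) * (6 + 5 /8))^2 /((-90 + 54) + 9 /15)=-9146114773 /4587840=-1993.56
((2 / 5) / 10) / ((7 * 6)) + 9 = 9451 / 1050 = 9.00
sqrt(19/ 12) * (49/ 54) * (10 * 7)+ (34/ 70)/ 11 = 17/ 385+ 1715 * sqrt(57)/ 162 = 79.97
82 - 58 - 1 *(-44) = 68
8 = 8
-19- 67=-86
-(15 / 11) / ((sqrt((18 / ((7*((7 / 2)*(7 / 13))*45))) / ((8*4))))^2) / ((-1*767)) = 205800 / 109681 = 1.88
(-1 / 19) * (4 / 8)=-1 / 38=-0.03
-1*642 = -642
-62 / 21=-2.95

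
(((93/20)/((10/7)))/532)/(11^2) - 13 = -23909507/1839200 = -13.00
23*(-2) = -46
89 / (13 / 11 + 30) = 979 / 343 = 2.85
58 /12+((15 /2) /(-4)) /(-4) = 509 /96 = 5.30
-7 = -7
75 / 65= 15 / 13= 1.15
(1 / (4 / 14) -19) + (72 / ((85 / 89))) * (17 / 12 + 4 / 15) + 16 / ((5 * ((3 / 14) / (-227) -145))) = 43627121249 / 391691050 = 111.38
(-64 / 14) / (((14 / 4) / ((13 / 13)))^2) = -128 / 343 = -0.37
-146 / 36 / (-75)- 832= -1123127 / 1350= -831.95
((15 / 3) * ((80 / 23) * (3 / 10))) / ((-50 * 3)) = -4 / 115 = -0.03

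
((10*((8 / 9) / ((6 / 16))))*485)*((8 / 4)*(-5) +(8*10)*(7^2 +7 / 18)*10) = 110350304000 / 243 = 454116477.37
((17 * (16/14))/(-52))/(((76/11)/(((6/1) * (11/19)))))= -6171/32851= -0.19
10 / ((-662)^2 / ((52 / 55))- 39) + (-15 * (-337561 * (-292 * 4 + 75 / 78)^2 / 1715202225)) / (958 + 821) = 468161384334288695443 / 207142331478832369620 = 2.26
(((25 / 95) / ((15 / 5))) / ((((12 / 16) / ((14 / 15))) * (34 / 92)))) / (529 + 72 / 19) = 0.00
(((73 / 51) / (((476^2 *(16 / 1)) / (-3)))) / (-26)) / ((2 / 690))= 25185 / 1602345472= 0.00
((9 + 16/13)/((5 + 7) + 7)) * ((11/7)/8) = 11/104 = 0.11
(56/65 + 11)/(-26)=-771/1690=-0.46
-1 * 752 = -752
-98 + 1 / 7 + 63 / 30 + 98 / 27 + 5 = -164671 / 1890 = -87.13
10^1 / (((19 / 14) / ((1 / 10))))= 0.74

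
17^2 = 289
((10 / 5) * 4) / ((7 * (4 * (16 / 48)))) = 6 / 7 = 0.86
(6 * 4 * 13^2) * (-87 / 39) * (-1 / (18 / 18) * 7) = 63336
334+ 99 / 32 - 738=-12829 / 32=-400.91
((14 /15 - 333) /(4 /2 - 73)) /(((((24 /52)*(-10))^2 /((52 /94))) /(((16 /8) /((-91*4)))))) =-841789 /1261386000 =-0.00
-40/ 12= -10/ 3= -3.33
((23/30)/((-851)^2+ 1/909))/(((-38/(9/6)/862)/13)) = -0.00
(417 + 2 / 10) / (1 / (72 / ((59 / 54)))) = 8110368 / 295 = 27492.77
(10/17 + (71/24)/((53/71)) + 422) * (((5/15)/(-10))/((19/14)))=-12913243/1232568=-10.48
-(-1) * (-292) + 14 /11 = -3198 /11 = -290.73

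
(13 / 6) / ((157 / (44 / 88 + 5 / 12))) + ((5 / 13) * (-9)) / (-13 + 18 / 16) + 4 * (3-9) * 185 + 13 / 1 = -12359724367 / 2792088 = -4426.70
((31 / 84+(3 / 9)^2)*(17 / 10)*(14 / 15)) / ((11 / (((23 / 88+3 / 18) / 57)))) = 1921 / 3693600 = 0.00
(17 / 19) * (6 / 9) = 34 / 57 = 0.60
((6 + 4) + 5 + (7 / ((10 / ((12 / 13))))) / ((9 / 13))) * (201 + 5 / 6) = 289429 / 90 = 3215.88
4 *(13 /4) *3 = 39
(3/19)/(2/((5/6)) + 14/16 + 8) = 120/8569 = 0.01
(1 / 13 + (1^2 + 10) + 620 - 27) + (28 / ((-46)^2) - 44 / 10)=20620346 / 34385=599.69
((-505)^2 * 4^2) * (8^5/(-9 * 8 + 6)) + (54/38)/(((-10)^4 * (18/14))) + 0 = -12702121983999307/6270000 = -2025856775.76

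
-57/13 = -4.38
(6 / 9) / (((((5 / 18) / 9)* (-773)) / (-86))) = 9288 / 3865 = 2.40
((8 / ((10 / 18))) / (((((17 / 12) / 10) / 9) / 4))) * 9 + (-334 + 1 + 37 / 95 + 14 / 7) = 52653904 / 1615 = 32603.04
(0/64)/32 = 0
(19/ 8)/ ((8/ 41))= 779/ 64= 12.17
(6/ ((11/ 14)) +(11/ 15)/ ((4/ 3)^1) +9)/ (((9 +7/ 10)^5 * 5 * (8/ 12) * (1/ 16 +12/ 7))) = 3192000/ 94460742827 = 0.00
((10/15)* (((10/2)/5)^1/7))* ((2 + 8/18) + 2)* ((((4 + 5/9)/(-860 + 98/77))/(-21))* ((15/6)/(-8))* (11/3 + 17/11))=-0.00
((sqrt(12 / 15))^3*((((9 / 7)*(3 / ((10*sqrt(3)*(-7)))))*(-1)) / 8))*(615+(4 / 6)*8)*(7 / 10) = 5583*sqrt(15) / 17500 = 1.24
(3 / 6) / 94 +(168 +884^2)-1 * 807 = 146793597 / 188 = 780817.01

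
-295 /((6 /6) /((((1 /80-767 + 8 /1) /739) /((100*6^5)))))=0.00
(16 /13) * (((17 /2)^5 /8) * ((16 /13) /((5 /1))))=1419857 /845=1680.30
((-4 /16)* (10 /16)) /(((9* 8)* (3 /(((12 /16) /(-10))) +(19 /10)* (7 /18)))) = 0.00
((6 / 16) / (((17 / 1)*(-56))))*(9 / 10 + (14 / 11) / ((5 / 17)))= -345 / 167552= -0.00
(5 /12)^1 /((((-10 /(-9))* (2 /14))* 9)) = 7 /24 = 0.29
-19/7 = -2.71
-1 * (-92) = 92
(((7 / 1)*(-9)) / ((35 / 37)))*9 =-2997 / 5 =-599.40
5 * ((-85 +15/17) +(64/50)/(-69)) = -2467294/5865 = -420.68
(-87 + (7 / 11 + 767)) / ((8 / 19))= 142253 / 88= 1616.51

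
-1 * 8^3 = -512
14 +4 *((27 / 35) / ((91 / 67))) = 51826 / 3185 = 16.27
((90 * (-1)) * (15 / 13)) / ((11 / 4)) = -5400 / 143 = -37.76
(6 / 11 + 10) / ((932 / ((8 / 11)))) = 232 / 28193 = 0.01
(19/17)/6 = 0.19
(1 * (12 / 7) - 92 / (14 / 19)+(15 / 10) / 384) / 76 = -1.62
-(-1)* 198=198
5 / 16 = 0.31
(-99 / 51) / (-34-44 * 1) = 11 / 442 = 0.02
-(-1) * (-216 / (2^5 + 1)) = -72 / 11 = -6.55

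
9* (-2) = -18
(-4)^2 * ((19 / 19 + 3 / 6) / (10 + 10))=6 / 5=1.20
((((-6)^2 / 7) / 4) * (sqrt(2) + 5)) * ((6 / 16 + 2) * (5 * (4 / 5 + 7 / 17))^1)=17613 * sqrt(2) / 952 + 88065 / 952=118.67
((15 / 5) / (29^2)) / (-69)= -1 / 19343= -0.00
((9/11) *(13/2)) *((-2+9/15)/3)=-273/110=-2.48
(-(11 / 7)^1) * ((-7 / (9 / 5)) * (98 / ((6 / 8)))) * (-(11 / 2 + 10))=-334180 / 27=-12377.04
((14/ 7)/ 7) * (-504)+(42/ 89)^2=-1138860/ 7921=-143.78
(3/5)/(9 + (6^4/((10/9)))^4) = 125/385610460477267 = 0.00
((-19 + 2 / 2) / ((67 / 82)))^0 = 1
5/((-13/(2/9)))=-10/117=-0.09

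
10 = 10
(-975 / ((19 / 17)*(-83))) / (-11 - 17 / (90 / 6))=-19125 / 22078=-0.87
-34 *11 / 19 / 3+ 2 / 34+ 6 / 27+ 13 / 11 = -5.10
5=5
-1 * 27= -27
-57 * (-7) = 399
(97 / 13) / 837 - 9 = -97832 / 10881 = -8.99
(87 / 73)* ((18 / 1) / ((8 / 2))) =783 / 146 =5.36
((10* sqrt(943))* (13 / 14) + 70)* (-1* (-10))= 700 + 650* sqrt(943) / 7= 3551.49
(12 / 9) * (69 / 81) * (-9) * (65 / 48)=-1495 / 108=-13.84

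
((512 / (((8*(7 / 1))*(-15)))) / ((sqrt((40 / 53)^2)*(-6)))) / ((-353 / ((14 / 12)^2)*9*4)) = -371 / 25733700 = -0.00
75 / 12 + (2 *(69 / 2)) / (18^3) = 12173 / 1944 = 6.26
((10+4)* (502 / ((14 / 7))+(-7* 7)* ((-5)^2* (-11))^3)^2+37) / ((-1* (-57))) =4846132876708012767 / 19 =255059625089895408.79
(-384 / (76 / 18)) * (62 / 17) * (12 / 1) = -1285632 / 323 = -3980.28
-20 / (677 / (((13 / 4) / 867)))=-65 / 586959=-0.00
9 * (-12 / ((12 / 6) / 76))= -4104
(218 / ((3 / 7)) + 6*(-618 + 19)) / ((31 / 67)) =-620152 / 93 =-6668.30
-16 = -16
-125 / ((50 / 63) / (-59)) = 18585 / 2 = 9292.50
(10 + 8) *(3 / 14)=27 / 7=3.86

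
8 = 8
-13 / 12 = -1.08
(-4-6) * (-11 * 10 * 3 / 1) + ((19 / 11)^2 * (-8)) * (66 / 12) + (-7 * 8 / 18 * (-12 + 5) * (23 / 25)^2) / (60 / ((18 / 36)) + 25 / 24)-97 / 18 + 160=170682017611 / 51356250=3323.49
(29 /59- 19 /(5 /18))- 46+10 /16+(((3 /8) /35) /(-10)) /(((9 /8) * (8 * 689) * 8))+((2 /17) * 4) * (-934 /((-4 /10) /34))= 101748613577461 /2731747200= 37246.72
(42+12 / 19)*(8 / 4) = 1620 / 19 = 85.26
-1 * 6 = -6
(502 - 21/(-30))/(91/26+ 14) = 5027/175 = 28.73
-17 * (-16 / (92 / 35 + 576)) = 2380 / 5063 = 0.47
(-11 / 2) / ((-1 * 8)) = 0.69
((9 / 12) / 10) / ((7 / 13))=39 / 280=0.14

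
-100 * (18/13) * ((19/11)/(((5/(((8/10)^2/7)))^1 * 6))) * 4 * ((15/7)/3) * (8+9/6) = -138624/7007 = -19.78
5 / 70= 1 / 14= 0.07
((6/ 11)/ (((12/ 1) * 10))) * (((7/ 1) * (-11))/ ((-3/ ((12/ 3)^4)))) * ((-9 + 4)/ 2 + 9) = 2912/ 15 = 194.13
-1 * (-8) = 8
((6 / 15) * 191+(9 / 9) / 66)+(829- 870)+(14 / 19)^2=4283687 / 119130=35.96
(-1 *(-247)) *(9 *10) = 22230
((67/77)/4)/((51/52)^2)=0.23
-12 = -12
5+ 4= 9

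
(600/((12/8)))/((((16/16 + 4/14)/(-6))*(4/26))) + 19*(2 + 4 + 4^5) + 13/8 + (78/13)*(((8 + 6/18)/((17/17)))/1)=7488.29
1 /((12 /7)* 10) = 7 /120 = 0.06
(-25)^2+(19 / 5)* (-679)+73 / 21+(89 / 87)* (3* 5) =-5896274 / 3045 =-1936.38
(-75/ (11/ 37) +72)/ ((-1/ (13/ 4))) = 25779/ 44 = 585.89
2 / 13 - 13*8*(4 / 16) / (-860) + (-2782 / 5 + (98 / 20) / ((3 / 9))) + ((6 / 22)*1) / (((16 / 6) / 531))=-119833951 / 245960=-487.21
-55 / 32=-1.72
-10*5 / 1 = -50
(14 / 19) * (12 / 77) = 24 / 209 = 0.11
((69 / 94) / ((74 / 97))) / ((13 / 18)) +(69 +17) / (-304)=1.05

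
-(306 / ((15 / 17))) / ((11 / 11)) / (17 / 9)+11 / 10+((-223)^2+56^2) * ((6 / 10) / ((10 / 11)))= 173542 / 5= 34708.40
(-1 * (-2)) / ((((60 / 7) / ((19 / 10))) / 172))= 5719 / 75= 76.25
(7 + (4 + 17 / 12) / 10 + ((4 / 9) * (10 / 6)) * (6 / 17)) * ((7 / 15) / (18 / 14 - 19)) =-467999 / 2276640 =-0.21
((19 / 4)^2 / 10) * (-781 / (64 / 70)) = -1973587 / 1024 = -1927.33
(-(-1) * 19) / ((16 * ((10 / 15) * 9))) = 19 / 96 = 0.20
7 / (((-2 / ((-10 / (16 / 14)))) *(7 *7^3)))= 5 / 392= 0.01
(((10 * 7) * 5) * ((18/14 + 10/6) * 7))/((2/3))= 10850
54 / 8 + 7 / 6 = 95 / 12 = 7.92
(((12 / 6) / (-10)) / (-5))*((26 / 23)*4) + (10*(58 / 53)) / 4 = 88887 / 30475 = 2.92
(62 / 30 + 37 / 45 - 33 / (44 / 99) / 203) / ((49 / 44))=202829 / 89523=2.27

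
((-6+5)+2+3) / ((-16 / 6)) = -3 / 2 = -1.50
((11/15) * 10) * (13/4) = 143/6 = 23.83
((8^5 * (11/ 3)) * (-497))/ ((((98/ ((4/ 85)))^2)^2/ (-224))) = 13103005696/ 18424053991875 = 0.00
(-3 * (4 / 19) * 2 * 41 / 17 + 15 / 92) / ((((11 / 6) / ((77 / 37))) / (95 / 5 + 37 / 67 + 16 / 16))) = -145746783 / 2166646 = -67.27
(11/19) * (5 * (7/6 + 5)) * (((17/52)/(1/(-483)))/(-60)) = 1113959/23712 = 46.98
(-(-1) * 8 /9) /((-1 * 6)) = -4 /27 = -0.15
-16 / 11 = -1.45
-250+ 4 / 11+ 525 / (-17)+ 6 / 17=-52391 / 187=-280.17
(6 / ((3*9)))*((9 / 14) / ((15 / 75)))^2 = 225 / 98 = 2.30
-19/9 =-2.11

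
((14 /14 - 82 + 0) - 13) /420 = -47 /210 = -0.22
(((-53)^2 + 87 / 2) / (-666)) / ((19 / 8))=-11410 / 6327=-1.80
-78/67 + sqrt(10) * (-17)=-17 * sqrt(10)- 78/67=-54.92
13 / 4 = 3.25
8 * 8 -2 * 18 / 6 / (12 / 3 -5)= 70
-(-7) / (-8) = -7 / 8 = -0.88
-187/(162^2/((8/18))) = -187/59049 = -0.00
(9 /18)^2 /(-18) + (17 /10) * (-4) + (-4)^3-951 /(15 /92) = -2125301 /360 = -5903.61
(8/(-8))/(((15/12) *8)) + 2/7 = 13/70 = 0.19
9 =9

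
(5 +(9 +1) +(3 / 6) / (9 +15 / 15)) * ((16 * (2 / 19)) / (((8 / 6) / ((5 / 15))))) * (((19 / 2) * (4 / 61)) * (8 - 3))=19.74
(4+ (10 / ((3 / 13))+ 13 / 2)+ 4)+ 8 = 395 / 6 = 65.83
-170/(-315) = 34/63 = 0.54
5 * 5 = 25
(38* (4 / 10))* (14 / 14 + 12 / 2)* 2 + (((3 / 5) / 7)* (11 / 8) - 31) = 50937 / 280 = 181.92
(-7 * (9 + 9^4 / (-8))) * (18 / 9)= 45423 / 4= 11355.75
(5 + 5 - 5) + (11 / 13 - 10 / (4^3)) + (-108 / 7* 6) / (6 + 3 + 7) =-279 / 2912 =-0.10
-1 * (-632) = 632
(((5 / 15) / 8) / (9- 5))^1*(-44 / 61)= -11 / 1464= -0.01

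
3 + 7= 10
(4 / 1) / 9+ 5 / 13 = 0.83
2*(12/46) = 12/23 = 0.52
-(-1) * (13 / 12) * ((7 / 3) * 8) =182 / 9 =20.22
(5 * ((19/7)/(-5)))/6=-19/42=-0.45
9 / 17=0.53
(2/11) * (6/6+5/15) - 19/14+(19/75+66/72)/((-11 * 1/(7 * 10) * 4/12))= -27086/1155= -23.45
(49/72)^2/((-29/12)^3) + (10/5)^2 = 3.97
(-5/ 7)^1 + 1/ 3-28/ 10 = -334/ 105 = -3.18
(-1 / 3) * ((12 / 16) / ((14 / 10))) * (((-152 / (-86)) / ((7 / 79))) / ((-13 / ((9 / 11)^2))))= 607905 / 3314311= 0.18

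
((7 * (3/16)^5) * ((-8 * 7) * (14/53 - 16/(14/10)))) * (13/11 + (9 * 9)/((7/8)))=3632983407/38207488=95.09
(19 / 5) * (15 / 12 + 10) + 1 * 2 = 179 / 4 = 44.75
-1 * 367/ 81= -367/ 81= -4.53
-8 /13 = -0.62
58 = 58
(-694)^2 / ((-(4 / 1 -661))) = 481636 / 657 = 733.08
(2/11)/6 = 1/33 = 0.03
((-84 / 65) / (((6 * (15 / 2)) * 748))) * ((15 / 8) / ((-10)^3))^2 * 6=-63 / 77792000000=-0.00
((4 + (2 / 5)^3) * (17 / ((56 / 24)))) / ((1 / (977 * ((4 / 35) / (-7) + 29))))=179741335716 / 214375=838443.55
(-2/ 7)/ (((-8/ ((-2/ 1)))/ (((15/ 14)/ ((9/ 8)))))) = -10/ 147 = -0.07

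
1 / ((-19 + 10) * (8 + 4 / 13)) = -13 / 972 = -0.01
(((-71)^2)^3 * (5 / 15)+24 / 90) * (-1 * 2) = -427000946406 / 5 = -85400189281.20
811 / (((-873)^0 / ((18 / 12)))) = 2433 / 2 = 1216.50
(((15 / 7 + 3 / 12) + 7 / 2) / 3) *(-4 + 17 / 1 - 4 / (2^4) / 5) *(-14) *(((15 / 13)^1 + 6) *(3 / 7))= -113553 / 104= -1091.86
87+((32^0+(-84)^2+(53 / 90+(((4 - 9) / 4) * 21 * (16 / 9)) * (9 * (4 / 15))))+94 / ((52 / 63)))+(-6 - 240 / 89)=371628353 / 52065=7137.78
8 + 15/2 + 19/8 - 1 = 135/8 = 16.88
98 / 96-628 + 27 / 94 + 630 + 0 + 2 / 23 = 176161 / 51888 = 3.40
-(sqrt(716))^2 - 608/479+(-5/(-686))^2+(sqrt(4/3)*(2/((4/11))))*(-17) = -161683596937/225415484 - 187*sqrt(3)/3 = -825.23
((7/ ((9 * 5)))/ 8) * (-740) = -259/ 18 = -14.39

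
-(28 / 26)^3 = -2744 / 2197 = -1.25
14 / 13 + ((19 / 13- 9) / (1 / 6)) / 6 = -84 / 13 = -6.46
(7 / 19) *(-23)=-161 / 19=-8.47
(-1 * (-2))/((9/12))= 8/3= 2.67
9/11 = 0.82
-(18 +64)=-82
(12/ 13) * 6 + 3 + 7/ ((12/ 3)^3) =7195/ 832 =8.65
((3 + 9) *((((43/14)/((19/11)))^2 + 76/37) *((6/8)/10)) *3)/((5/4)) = 368696583/32724650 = 11.27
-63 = -63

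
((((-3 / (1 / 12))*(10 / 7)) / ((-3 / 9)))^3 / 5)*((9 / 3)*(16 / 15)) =806215680 / 343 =2350483.03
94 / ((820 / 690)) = 3243 / 41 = 79.10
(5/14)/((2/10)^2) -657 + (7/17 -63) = -169137/238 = -710.66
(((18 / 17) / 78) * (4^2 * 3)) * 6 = 864 / 221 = 3.91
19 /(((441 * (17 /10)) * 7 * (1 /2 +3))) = 380 /367353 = 0.00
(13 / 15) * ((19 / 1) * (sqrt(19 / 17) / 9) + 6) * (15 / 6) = 247 * sqrt(323) / 918 + 13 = 17.84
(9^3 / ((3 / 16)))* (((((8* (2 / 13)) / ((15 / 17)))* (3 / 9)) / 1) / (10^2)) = 29376 / 1625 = 18.08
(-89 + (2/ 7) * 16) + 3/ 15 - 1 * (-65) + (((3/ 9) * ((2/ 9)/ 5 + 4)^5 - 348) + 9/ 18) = -46548888077/ 7750181250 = -6.01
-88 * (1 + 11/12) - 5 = -521/3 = -173.67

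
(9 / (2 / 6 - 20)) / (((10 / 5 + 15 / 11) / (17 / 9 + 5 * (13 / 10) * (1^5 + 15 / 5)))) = -8283 / 2183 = -3.79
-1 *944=-944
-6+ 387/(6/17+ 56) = 831/958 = 0.87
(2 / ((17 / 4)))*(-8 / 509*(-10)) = 640 / 8653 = 0.07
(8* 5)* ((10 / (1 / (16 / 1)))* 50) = 320000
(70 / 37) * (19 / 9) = 1330 / 333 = 3.99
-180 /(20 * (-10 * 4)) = 9 /40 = 0.22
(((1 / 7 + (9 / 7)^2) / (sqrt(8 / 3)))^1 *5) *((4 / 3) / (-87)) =-440 *sqrt(6) / 12789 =-0.08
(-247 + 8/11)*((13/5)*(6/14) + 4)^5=-71117440799913/82534375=-861670.56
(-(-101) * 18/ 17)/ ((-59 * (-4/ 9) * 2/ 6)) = 24543/ 2006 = 12.23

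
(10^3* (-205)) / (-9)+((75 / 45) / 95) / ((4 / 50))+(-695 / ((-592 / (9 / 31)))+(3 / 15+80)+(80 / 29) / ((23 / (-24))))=239204366836139 / 10465870320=22855.66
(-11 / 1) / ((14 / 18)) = -99 / 7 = -14.14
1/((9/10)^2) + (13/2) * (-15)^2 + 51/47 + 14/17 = 189709925/129438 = 1465.64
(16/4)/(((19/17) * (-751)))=-68/14269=-0.00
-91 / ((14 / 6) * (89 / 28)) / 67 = -1092 / 5963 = -0.18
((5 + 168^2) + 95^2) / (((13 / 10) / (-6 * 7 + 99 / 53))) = -792392580 / 689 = -1150061.80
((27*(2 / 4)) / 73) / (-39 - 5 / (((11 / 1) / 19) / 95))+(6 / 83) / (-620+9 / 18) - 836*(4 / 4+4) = -197775692588479 / 47314755236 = -4180.00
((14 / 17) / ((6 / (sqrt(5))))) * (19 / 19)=7 * sqrt(5) / 51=0.31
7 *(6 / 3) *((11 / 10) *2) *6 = 924 / 5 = 184.80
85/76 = 1.12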